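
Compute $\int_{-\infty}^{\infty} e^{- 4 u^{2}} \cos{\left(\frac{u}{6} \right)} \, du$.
$\frac{\sqrt{\pi}}{2 e^{\frac{1}{576}}}$

Define $I(b) = \int_{-\infty}^{\infty} e^{- 4 u^{2}} \cos{\left(b u \right)} \, du$.

Differentiating under the integral sign,
$$I'(b) = \int_{-\infty}^{\infty} - u e^{- 4 u^{2}} \sin{\left(b u \right)} \, du.$$

Integrate $\int_{-\infty}^{\infty} u \sin(b u)\, e^{- 4 u^{2}}\, du$ by parts with $w = \sin(b u)$ and $dv = u\, e^{- 4 u^{2}}\, du$, giving $v = - \frac{e^{- 4 u^{2}}}{8}$. The boundary term vanishes and
$$\int_{-\infty}^{\infty} u \sin(b u)\, e^{- 4 u^{2}}\, du = \frac{b}{8} \int_{-\infty}^{\infty} \cos(b u)\, e^{- 4 u^{2}}\, du,$$
so $I'(b) = - \frac{b}{8}\, I(b)$.

This is a separable first-order ODE; solving with the initial condition $I(0) = \int_{-\infty}^{\infty} e^{- 4 u^{2}}\,du = \frac{\sqrt{\pi}}{2}$ gives
$$I(b) = \frac{\sqrt{\pi} e^{- \frac{b^{2}}{16}}}{2}.$$

Setting $b = \frac{1}{6}$:
$$I = \frac{\sqrt{\pi}}{2 e^{\frac{1}{576}}}.$$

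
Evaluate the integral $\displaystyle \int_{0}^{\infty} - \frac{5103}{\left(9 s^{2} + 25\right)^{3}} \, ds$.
$- \frac{5103 \pi}{50000}$

Recall the elementary integral
$$J(a) = \int_{0}^{\infty} - \frac{7}{a^{2} + s^{2}} \, ds = - \frac{7 \pi}{2 a}.$$

Differentiating under the integral sign with respect to $a$,
$$\frac{dJ}{da} = \int_{0}^{\infty} \frac{14 a}{\left(a^{2} + s^{2}\right)^{2}} \, ds = \frac{7 \pi}{2 a^{2}},$$
so $\int_{0}^{\infty} - \frac{7}{\left(a^{2} + s^{2}\right)^{2}} \, ds = - \frac{7 \pi}{4 a^{3}}$.

Repeating — each differentiation of $1/(s^2+a^2)^j$ produces $-2ja/(s^2+a^2)^{j+1}$ — and dividing through by $-2ja$ at each step yields, after $2$ differentiations in total,
$$\int_{0}^{\infty} - \frac{7}{\left(a^{2} + s^{2}\right)^{3}} \, ds = - \frac{21 \pi}{16 a^{5}}.$$

Setting $a = \frac{5}{3}$:
$$I = - \frac{5103 \pi}{50000}.$$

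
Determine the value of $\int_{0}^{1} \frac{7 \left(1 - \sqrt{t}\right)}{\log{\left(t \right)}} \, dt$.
$- \log{\left(\frac{2187}{128} \right)}$

Introduce a parameter $a$ in the exponent: let $I(a) = \int_{0}^{1} \frac{7 \left(1 - t^{a}\right)}{\log{\left(t \right)}} \, dt$.

Since $\dfrac{\partial}{\partial a}\,t^{a} = t^{a} \ln t$, the $\ln t$ in the denominator cancels and
$$\frac{dI}{da} = \int_{0}^{1} -7 t^{a} \, dt = -7 \left[\frac{t^{a+1}}{a+1}\right]_0^1 = - \frac{7}{a + 1}.$$

Integrating with respect to $a$ gives $I(a) = - 7 \log{\left(a + 1 \right)} + C$.

At $a = 0$ the integrand is identically $0$, so $I(0) = 0$. The closed form gives $0$, hence $C = 0$.

Setting $a = \frac{1}{2}$:
$$I = - \log{\left(\frac{2187}{128} \right)}.$$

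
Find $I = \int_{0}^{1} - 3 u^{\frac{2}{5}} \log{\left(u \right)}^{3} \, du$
$\frac{11250}{2401}$

Begin with the known integral
$$J(a) = \int_{0}^{1} - 3 u^{a} \, du = - \frac{3}{a + 1}.$$

Differentiating under the integral sign brings down a factor of $\ln u$:
$$\frac{dJ}{da} = \int_{0}^{1} - 3 u^{a} \log{\left(u \right)} \, du = \frac{3}{\left(a + 1\right)^{2}}.$$

Repeating $3$ times in total — each differentiation brings down another $\ln u$ — gives
$$\frac{d^{3}J}{da^{3}} = \int_{0}^{1} - 3 u^{a} \log{\left(u \right)}^{3} \, du = \frac{18}{\left(a + 1\right)^{4}},$$
and the integrand here is exactly the target integrand, so $I = \frac{18}{\left(a + 1\right)^{4}}$.

Setting $a = \frac{2}{5}$:
$$I = \frac{11250}{2401}.$$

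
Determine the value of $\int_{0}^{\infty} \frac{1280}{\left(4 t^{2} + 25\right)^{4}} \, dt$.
$\frac{4 \pi}{3125}$

Begin with the known result
$$J(a) = \int_{0}^{\infty} \frac{5}{a^{2} + t^{2}} \, dt = \frac{5 \pi}{2 a}.$$

Differentiating under the integral sign with respect to $a$,
$$\frac{dJ}{da} = \int_{0}^{\infty} - \frac{10 a}{\left(a^{2} + t^{2}\right)^{2}} \, dt = - \frac{5 \pi}{2 a^{2}},$$
so $\int_{0}^{\infty} \frac{5}{\left(a^{2} + t^{2}\right)^{2}} \, dt = \frac{5 \pi}{4 a^{3}}$.

Repeating — each differentiation of $1/(t^2+a^2)^j$ produces $-2ja/(t^2+a^2)^{j+1}$ — and dividing through by $-2ja$ at each step yields, after $3$ differentiations in total,
$$\int_{0}^{\infty} \frac{5}{\left(a^{2} + t^{2}\right)^{4}} \, dt = \frac{25 \pi}{32 a^{7}}.$$

Setting $a = \frac{5}{2}$:
$$I = \frac{4 \pi}{3125}.$$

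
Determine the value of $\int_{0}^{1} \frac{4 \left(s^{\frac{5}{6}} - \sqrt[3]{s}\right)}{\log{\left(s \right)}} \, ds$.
$- \log{\left(\frac{4096}{14641} \right)}$

Introduce a parameter $a$ in the exponent: let $I(a) = \int_{0}^{1} \frac{4 \left(s^{\frac{5}{6}} - s^{a}\right)}{\log{\left(s \right)}} \, ds$.

Since $\dfrac{\partial}{\partial a}\,s^{a} = s^{a} \ln s$, the $\ln s$ in the denominator cancels and
$$\frac{dI}{da} = \int_{0}^{1} -4 s^{a} \, ds = -4 \left[\frac{s^{a+1}}{a+1}\right]_0^1 = - \frac{4}{a + 1}.$$

Integrating with respect to $a$ gives $I(a) = - \log{\left(\frac{1296 \left(a + 1\right)^{4}}{14641} \right)} + C$.

At $a = \frac{5}{6}$ the integrand is identically $0$, so $I(\frac{5}{6}) = 0$. The closed form gives $0$, hence $C = 0$.

Setting $a = \frac{1}{3}$:
$$I = - \log{\left(\frac{4096}{14641} \right)}.$$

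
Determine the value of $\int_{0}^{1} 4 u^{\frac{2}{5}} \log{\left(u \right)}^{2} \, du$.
$\frac{1000}{343}$

Consider the simpler parametrised integral
$$J(a) = \int_{0}^{1} 4 u^{a} \, du = \frac{4}{a + 1}.$$

Differentiating under the integral sign brings down a factor of $\ln u$:
$$\frac{dJ}{da} = \int_{0}^{1} 4 u^{a} \log{\left(u \right)} \, du = - \frac{4}{\left(a + 1\right)^{2}}.$$

Repeating twice in total — each differentiation brings down another $\ln u$ — gives
$$\frac{d^{2}J}{da^{2}} = \int_{0}^{1} 4 u^{a} \log{\left(u \right)}^{2} \, du = \frac{8}{\left(a + 1\right)^{3}},$$
and the integrand here is exactly the target integrand, so $I = \frac{8}{\left(a + 1\right)^{3}}$.

Setting $a = \frac{2}{5}$:
$$I = \frac{1000}{343}.$$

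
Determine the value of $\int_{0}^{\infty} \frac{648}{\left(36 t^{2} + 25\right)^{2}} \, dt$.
$\frac{27 \pi}{125}$

Start from the standard arctangent integral
$$J(a) = \int_{0}^{\infty} \frac{1}{2 \left(a^{2} + t^{2}\right)} \, dt = \frac{\pi}{4 a}.$$

Differentiating under the integral sign with respect to $a$,
$$\frac{dJ}{da} = \int_{0}^{\infty} - \frac{a}{\left(a^{2} + t^{2}\right)^{2}} \, dt = - \frac{\pi}{4 a^{2}},$$
so $\int_{0}^{\infty} \frac{1}{2 \left(a^{2} + t^{2}\right)^{2}} \, dt = \frac{\pi}{8 a^{3}}$.

Setting $a = \frac{5}{6}$:
$$I = \frac{27 \pi}{125}.$$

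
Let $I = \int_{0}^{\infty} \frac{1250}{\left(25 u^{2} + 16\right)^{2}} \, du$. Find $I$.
$\frac{125 \pi}{128}$

Begin with the known result
$$J(a) = \int_{0}^{\infty} \frac{2}{a^{2} + u^{2}} \, du = \frac{\pi}{a}.$$

Differentiating under the integral sign with respect to $a$,
$$\frac{dJ}{da} = \int_{0}^{\infty} - \frac{4 a}{\left(a^{2} + u^{2}\right)^{2}} \, du = - \frac{\pi}{a^{2}},$$
so $\int_{0}^{\infty} \frac{2}{\left(a^{2} + u^{2}\right)^{2}} \, du = \frac{\pi}{2 a^{3}}$.

Setting $a = \frac{4}{5}$:
$$I = \frac{125 \pi}{128}.$$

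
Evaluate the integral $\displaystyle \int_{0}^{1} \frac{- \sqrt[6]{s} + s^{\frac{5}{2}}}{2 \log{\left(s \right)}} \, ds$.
$\frac{\log{\left(3 \right)}}{2}$

Consider the one-parameter family: let $I(a) = \int_{0}^{1} \frac{- \sqrt[6]{s} + s^{a}}{2 \log{\left(s \right)}} \, ds$.

Since $\dfrac{\partial}{\partial a}\,s^{a} = s^{a} \ln s$, the $\ln s$ in the denominator cancels and
$$\frac{dI}{da} = \int_{0}^{1} \frac{1}{2} s^{a} \, ds = \frac{1}{2} \left[\frac{s^{a+1}}{a+1}\right]_0^1 = \frac{1}{2 \left(a + 1\right)}.$$

Integrating with respect to $a$ gives $I(a) = \log{\left(\frac{\sqrt{42} \sqrt{a + 1}}{7} \right)} + C$.

At $a = \frac{1}{6}$ the integrand is identically $0$, so $I(\frac{1}{6}) = 0$. The closed form gives $0$, hence $C = 0$.

Setting $a = \frac{5}{2}$:
$$I = \frac{\log{\left(3 \right)}}{2}.$$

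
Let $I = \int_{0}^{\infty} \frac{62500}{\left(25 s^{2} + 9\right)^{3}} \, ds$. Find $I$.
$\frac{3125 \pi}{324}$

Start from the standard arctangent integral
$$J(a) = \int_{0}^{\infty} \frac{4}{a^{2} + s^{2}} \, ds = \frac{2 \pi}{a}.$$

Differentiating under the integral sign with respect to $a$,
$$\frac{dJ}{da} = \int_{0}^{\infty} - \frac{8 a}{\left(a^{2} + s^{2}\right)^{2}} \, ds = - \frac{2 \pi}{a^{2}},$$
so $\int_{0}^{\infty} \frac{4}{\left(a^{2} + s^{2}\right)^{2}} \, ds = \frac{\pi}{a^{3}}$.

Repeating — each differentiation of $1/(s^2+a^2)^j$ produces $-2ja/(s^2+a^2)^{j+1}$ — and dividing through by $-2ja$ at each step yields, after $2$ differentiations in total,
$$\int_{0}^{\infty} \frac{4}{\left(a^{2} + s^{2}\right)^{3}} \, ds = \frac{3 \pi}{4 a^{5}}.$$

Setting $a = \frac{3}{5}$:
$$I = \frac{3125 \pi}{324}.$$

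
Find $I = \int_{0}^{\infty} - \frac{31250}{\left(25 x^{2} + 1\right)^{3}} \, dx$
$- \frac{9375 \pi}{8}$

Start from the standard arctangent integral
$$J(a) = \int_{0}^{\infty} - \frac{2}{a^{2} + x^{2}} \, dx = - \frac{\pi}{a}.$$

Differentiating under the integral sign with respect to $a$,
$$\frac{dJ}{da} = \int_{0}^{\infty} \frac{4 a}{\left(a^{2} + x^{2}\right)^{2}} \, dx = \frac{\pi}{a^{2}},$$
so $\int_{0}^{\infty} - \frac{2}{\left(a^{2} + x^{2}\right)^{2}} \, dx = - \frac{\pi}{2 a^{3}}$.

Repeating — each differentiation of $1/(x^2+a^2)^j$ produces $-2ja/(x^2+a^2)^{j+1}$ — and dividing through by $-2ja$ at each step yields, after $2$ differentiations in total,
$$\int_{0}^{\infty} - \frac{2}{\left(a^{2} + x^{2}\right)^{3}} \, dx = - \frac{3 \pi}{8 a^{5}}.$$

Setting $a = \frac{1}{5}$:
$$I = - \frac{9375 \pi}{8}.$$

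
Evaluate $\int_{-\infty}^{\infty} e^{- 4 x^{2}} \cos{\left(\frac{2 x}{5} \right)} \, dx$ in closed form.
$\frac{\sqrt{\pi}}{2 e^{\frac{1}{100}}}$

Treat the cosine frequency as a parameter and define $I(b) = \int_{-\infty}^{\infty} e^{- 4 x^{2}} \cos{\left(b x \right)} \, dx$.

Differentiating under the integral sign,
$$I'(b) = \int_{-\infty}^{\infty} - x e^{- 4 x^{2}} \sin{\left(b x \right)} \, dx.$$

Integrate $\int_{-\infty}^{\infty} x \sin(b x)\, e^{- 4 x^{2}}\, dx$ by parts with $u = \sin(b x)$ and $dv = x\, e^{- 4 x^{2}}\, dx$, giving $v = - \frac{e^{- 4 x^{2}}}{8}$. The boundary term vanishes and
$$\int_{-\infty}^{\infty} x \sin(b x)\, e^{- 4 x^{2}}\, dx = \frac{b}{8} \int_{-\infty}^{\infty} \cos(b x)\, e^{- 4 x^{2}}\, dx,$$
so $I'(b) = - \frac{b}{8}\, I(b)$.

This is a separable first-order ODE; solving with the initial condition $I(0) = \int_{-\infty}^{\infty} e^{- 4 x^{2}}\,dx = \frac{\sqrt{\pi}}{2}$ gives
$$I(b) = \frac{\sqrt{\pi} e^{- \frac{b^{2}}{16}}}{2}.$$

Setting $b = \frac{2}{5}$:
$$I = \frac{\sqrt{\pi}}{2 e^{\frac{1}{100}}}.$$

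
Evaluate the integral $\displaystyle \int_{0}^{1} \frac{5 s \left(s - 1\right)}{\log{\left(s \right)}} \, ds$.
$\log{\left(\frac{243}{32} \right)}$

Introduce a parameter $a$ in the exponent: let $I(a) = \int_{0}^{1} \frac{5 \left(s^{2} - s^{a}\right)}{\log{\left(s \right)}} \, ds$.

Since $\dfrac{\partial}{\partial a}\,s^{a} = s^{a} \ln s$, the $\ln s$ in the denominator cancels and
$$\frac{dI}{da} = \int_{0}^{1} -5 s^{a} \, ds = -5 \left[\frac{s^{a+1}}{a+1}\right]_0^1 = - \frac{5}{a + 1}.$$

Integrating with respect to $a$ gives $I(a) = \log{\left(\frac{243}{\left(a + 1\right)^{5}} \right)} + C$.

At $a = 2$ the integrand is identically $0$, so $I(2) = 0$. The closed form gives $0$, hence $C = 0$.

Setting $a = 1$:
$$I = \log{\left(\frac{243}{32} \right)}.$$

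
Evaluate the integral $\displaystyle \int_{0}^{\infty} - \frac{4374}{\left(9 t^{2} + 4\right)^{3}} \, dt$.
$- \frac{2187 \pi}{256}$

Begin with the known result
$$J(a) = \int_{0}^{\infty} - \frac{6}{a^{2} + t^{2}} \, dt = - \frac{3 \pi}{a}.$$

Differentiating under the integral sign with respect to $a$,
$$\frac{dJ}{da} = \int_{0}^{\infty} \frac{12 a}{\left(a^{2} + t^{2}\right)^{2}} \, dt = \frac{3 \pi}{a^{2}},$$
so $\int_{0}^{\infty} - \frac{6}{\left(a^{2} + t^{2}\right)^{2}} \, dt = - \frac{3 \pi}{2 a^{3}}$.

Repeating — each differentiation of $1/(t^2+a^2)^j$ produces $-2ja/(t^2+a^2)^{j+1}$ — and dividing through by $-2ja$ at each step yields, after $2$ differentiations in total,
$$\int_{0}^{\infty} - \frac{6}{\left(a^{2} + t^{2}\right)^{3}} \, dt = - \frac{9 \pi}{8 a^{5}}.$$

Setting $a = \frac{2}{3}$:
$$I = - \frac{2187 \pi}{256}.$$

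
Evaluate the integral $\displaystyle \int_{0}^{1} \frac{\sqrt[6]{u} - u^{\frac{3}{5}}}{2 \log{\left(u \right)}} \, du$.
$\log{\left(\frac{\sqrt{105}}{12} \right)}$

Introduce a parameter $a$ in the exponent: let $I(a) = \int_{0}^{1} \frac{\sqrt[6]{u} - u^{a}}{2 \log{\left(u \right)}} \, du$.

Since $\dfrac{\partial}{\partial a}\,u^{a} = u^{a} \ln u$, the $\ln u$ in the denominator cancels and
$$\frac{dI}{da} = \int_{0}^{1} - \frac{1}{2} u^{a} \, du = - \frac{1}{2} \left[\frac{u^{a+1}}{a+1}\right]_0^1 = - \frac{1}{2 a + 2}.$$

Integrating with respect to $a$ gives $I(a) = - \frac{\log{\left(a + 1 \right)}}{2} - \frac{\log{\left(6 \right)}}{2} + \frac{\log{\left(7 \right)}}{2} + C$.

At $a = \frac{1}{6}$ the integrand is identically $0$, so $I(\frac{1}{6}) = 0$. The closed form gives $0$, hence $C = 0$.

Setting $a = \frac{3}{5}$:
$$I = \log{\left(\frac{\sqrt{105}}{12} \right)}.$$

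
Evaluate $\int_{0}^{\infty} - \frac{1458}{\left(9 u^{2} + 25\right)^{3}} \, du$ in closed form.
$- \frac{729 \pi}{25000}$

Begin with the known result
$$J(a) = \int_{0}^{\infty} - \frac{2}{a^{2} + u^{2}} \, du = - \frac{\pi}{a}.$$

Differentiating under the integral sign with respect to $a$,
$$\frac{dJ}{da} = \int_{0}^{\infty} \frac{4 a}{\left(a^{2} + u^{2}\right)^{2}} \, du = \frac{\pi}{a^{2}},$$
so $\int_{0}^{\infty} - \frac{2}{\left(a^{2} + u^{2}\right)^{2}} \, du = - \frac{\pi}{2 a^{3}}$.

Repeating — each differentiation of $1/(u^2+a^2)^j$ produces $-2ja/(u^2+a^2)^{j+1}$ — and dividing through by $-2ja$ at each step yields, after $2$ differentiations in total,
$$\int_{0}^{\infty} - \frac{2}{\left(a^{2} + u^{2}\right)^{3}} \, du = - \frac{3 \pi}{8 a^{5}}.$$

Setting $a = \frac{5}{3}$:
$$I = - \frac{729 \pi}{25000}.$$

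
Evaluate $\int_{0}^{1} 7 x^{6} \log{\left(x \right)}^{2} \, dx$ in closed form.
$\frac{2}{49}$

Begin with the known integral
$$J(a) = \int_{0}^{1} 7 x^{a} \, dx = \frac{7}{a + 1}.$$

Differentiating under the integral sign brings down a factor of $\ln x$:
$$\frac{dJ}{da} = \int_{0}^{1} 7 x^{a} \log{\left(x \right)} \, dx = - \frac{7}{\left(a + 1\right)^{2}}.$$

Repeating twice in total — each differentiation brings down another $\ln x$ — gives
$$\frac{d^{2}J}{da^{2}} = \int_{0}^{1} 7 x^{a} \log{\left(x \right)}^{2} \, dx = \frac{14}{\left(a + 1\right)^{3}},$$
and the integrand here is exactly the target integrand, so $I = \frac{14}{\left(a + 1\right)^{3}}$.

Setting $a = 6$:
$$I = \frac{2}{49}.$$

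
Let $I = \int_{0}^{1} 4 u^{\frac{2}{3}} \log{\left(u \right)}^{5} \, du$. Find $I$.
$- \frac{69984}{3125}$

Start from the elementary integral
$$J(a) = \int_{0}^{1} 4 u^{a} \, du = \frac{4}{a + 1}.$$

Differentiating under the integral sign brings down a factor of $\ln u$:
$$\frac{dJ}{da} = \int_{0}^{1} 4 u^{a} \log{\left(u \right)} \, du = - \frac{4}{\left(a + 1\right)^{2}}.$$

Repeating $5$ times in total — each differentiation brings down another $\ln u$ — gives
$$\frac{d^{5}J}{da^{5}} = \int_{0}^{1} 4 u^{a} \log{\left(u \right)}^{5} \, du = - \frac{480}{\left(a + 1\right)^{6}},$$
and the integrand here is exactly the target integrand, so $I = - \frac{480}{\left(a + 1\right)^{6}}$.

Setting $a = \frac{2}{3}$:
$$I = - \frac{69984}{3125}.$$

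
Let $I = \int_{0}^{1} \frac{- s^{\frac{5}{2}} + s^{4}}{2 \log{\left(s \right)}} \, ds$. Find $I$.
$- \log{\left(7 \right)} + \frac{\log{\left(70 \right)}}{2}$

Introduce a parameter $a$ in the exponent: let $I(a) = \int_{0}^{1} \frac{- s^{\frac{5}{2}} + s^{a}}{2 \log{\left(s \right)}} \, ds$.

Since $\dfrac{\partial}{\partial a}\,s^{a} = s^{a} \ln s$, the $\ln s$ in the denominator cancels and
$$\frac{dI}{da} = \int_{0}^{1} \frac{1}{2} s^{a} \, ds = \frac{1}{2} \left[\frac{s^{a+1}}{a+1}\right]_0^1 = \frac{1}{2 \left(a + 1\right)}.$$

Integrating with respect to $a$ gives $I(a) = \log{\left(\frac{\sqrt{14} \sqrt{a + 1}}{7} \right)} + C$.

At $a = \frac{5}{2}$ the integrand is identically $0$, so $I(\frac{5}{2}) = 0$. The closed form gives $0$, hence $C = 0$.

Setting $a = 4$:
$$I = - \log{\left(7 \right)} + \frac{\log{\left(70 \right)}}{2}.$$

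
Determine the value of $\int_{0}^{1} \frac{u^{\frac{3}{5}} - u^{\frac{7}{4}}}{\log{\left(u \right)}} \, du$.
$- \log{\left(\frac{55}{32} \right)}$

Consider the one-parameter family: let $I(a) = \int_{0}^{1} \frac{u^{\frac{3}{5}} - u^{a}}{\log{\left(u \right)}} \, du$.

Since $\dfrac{\partial}{\partial a}\,u^{a} = u^{a} \ln u$, the $\ln u$ in the denominator cancels and
$$\frac{dI}{da} = \int_{0}^{1} -1 u^{a} \, du = -1 \left[\frac{u^{a+1}}{a+1}\right]_0^1 = - \frac{1}{a + 1}.$$

Integrating with respect to $a$ gives $I(a) = - \log{\left(\frac{5 a}{8} + \frac{5}{8} \right)} + C$.

At $a = \frac{3}{5}$ the integrand is identically $0$, so $I(\frac{3}{5}) = 0$. The closed form gives $0$, hence $C = 0$.

Setting $a = \frac{7}{4}$:
$$I = - \log{\left(\frac{55}{32} \right)}.$$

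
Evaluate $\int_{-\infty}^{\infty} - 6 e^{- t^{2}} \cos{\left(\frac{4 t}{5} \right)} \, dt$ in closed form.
$- \frac{6 \sqrt{\pi}}{e^{\frac{4}{25}}}$

Define $I(b) = \int_{-\infty}^{\infty} - 6 e^{- t^{2}} \cos{\left(b t \right)} \, dt$.

Differentiating under the integral sign,
$$I'(b) = \int_{-\infty}^{\infty} 6 t e^{- t^{2}} \sin{\left(b t \right)} \, dt.$$

Integrate $\int_{-\infty}^{\infty} t \sin(b t)\, e^{- t^{2}}\, dt$ by parts with $u = \sin(b t)$ and $dv = t\, e^{- t^{2}}\, dt$, giving $v = - \frac{e^{- t^{2}}}{2}$. The boundary term vanishes and
$$\int_{-\infty}^{\infty} t \sin(b t)\, e^{- t^{2}}\, dt = \frac{b}{2} \int_{-\infty}^{\infty} \cos(b t)\, e^{- t^{2}}\, dt,$$
so $I'(b) = - \frac{b}{2}\, I(b)$.

This is a separable first-order ODE; solving with the initial condition $I(0) = \int_{-\infty}^{\infty} - 6 e^{- t^{2}}\,dt = - 6 \sqrt{\pi}$ gives
$$I(b) = - 6 \sqrt{\pi} e^{- \frac{b^{2}}{4}}.$$

Setting $b = \frac{4}{5}$:
$$I = - \frac{6 \sqrt{\pi}}{e^{\frac{4}{25}}}.$$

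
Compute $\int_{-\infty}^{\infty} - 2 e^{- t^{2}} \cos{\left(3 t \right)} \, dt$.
$- \frac{2 \sqrt{\pi}}{e^{\frac{9}{4}}}$

Define $I(b) = \int_{-\infty}^{\infty} - 2 e^{- t^{2}} \cos{\left(b t \right)} \, dt$.

Differentiating under the integral sign,
$$I'(b) = \int_{-\infty}^{\infty} 2 t e^{- t^{2}} \sin{\left(b t \right)} \, dt.$$

Integrate $\int_{-\infty}^{\infty} t \sin(b t)\, e^{- t^{2}}\, dt$ by parts with $u = \sin(b t)$ and $dv = t\, e^{- t^{2}}\, dt$, giving $v = - \frac{e^{- t^{2}}}{2}$. The boundary term vanishes and
$$\int_{-\infty}^{\infty} t \sin(b t)\, e^{- t^{2}}\, dt = \frac{b}{2} \int_{-\infty}^{\infty} \cos(b t)\, e^{- t^{2}}\, dt,$$
so $I'(b) = - \frac{b}{2}\, I(b)$.

This is a separable first-order ODE; solving with the initial condition $I(0) = \int_{-\infty}^{\infty} - 2 e^{- t^{2}}\,dt = - 2 \sqrt{\pi}$ gives
$$I(b) = - 2 \sqrt{\pi} e^{- \frac{b^{2}}{4}}.$$

Setting $b = 3$:
$$I = - \frac{2 \sqrt{\pi}}{e^{\frac{9}{4}}}.$$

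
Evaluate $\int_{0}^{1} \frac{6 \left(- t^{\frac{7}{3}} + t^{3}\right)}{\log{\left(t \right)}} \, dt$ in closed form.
$\log{\left(\frac{46656}{15625} \right)}$

Introduce a parameter $a$ in the exponent: let $I(a) = \int_{0}^{1} \frac{6 \left(- t^{\frac{7}{3}} + t^{a}\right)}{\log{\left(t \right)}} \, dt$.

Since $\dfrac{\partial}{\partial a}\,t^{a} = t^{a} \ln t$, the $\ln t$ in the denominator cancels and
$$\frac{dI}{da} = \int_{0}^{1} 6 t^{a} \, dt = 6 \left[\frac{t^{a+1}}{a+1}\right]_0^1 = \frac{6}{a + 1}.$$

Integrating with respect to $a$ gives $I(a) = \log{\left(\frac{729 \left(a + 1\right)^{6}}{1000000} \right)} + C$.

At $a = \frac{7}{3}$ the integrand is identically $0$, so $I(\frac{7}{3}) = 0$. The closed form gives $0$, hence $C = 0$.

Setting $a = 3$:
$$I = \log{\left(\frac{46656}{15625} \right)}.$$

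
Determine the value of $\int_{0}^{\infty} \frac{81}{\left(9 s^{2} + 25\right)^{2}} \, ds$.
$\frac{27 \pi}{500}$

Start from the standard arctangent integral
$$J(a) = \int_{0}^{\infty} \frac{1}{a^{2} + s^{2}} \, ds = \frac{\pi}{2 a}.$$

Differentiating under the integral sign with respect to $a$,
$$\frac{dJ}{da} = \int_{0}^{\infty} - \frac{2 a}{\left(a^{2} + s^{2}\right)^{2}} \, ds = - \frac{\pi}{2 a^{2}},$$
so $\int_{0}^{\infty} \frac{1}{\left(a^{2} + s^{2}\right)^{2}} \, ds = \frac{\pi}{4 a^{3}}$.

Setting $a = \frac{5}{3}$:
$$I = \frac{27 \pi}{500}.$$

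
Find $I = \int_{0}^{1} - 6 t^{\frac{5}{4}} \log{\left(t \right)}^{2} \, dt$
$- \frac{256}{243}$

Start from the elementary integral
$$J(a) = \int_{0}^{1} - 6 t^{a} \, dt = - \frac{6}{a + 1}.$$

Differentiating under the integral sign brings down a factor of $\ln t$:
$$\frac{dJ}{da} = \int_{0}^{1} - 6 t^{a} \log{\left(t \right)} \, dt = \frac{6}{\left(a + 1\right)^{2}}.$$

Repeating twice in total — each differentiation brings down another $\ln t$ — gives
$$\frac{d^{2}J}{da^{2}} = \int_{0}^{1} - 6 t^{a} \log{\left(t \right)}^{2} \, dt = - \frac{12}{\left(a + 1\right)^{3}},$$
and the integrand here is exactly the target integrand, so $I = - \frac{12}{\left(a + 1\right)^{3}}$.

Setting $a = \frac{5}{4}$:
$$I = - \frac{256}{243}.$$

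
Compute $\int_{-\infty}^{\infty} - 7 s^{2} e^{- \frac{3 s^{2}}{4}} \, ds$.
$- \frac{28 \sqrt{3} \sqrt{\pi}}{9}$

Begin with the known integral
$$J(a) = \int_{-\infty}^{\infty} - 7 e^{- a s^{2}} \, ds = - \frac{7 \sqrt{\pi}}{\sqrt{a}}.$$

Differentiating under the integral sign brings down a factor of $(-s^2)$:
$$\frac{dJ}{da} = \int_{-\infty}^{\infty} 7 s^{2} e^{- a s^{2}} \, ds = \frac{7 \sqrt{\pi}}{2 a^{\frac{3}{2}}}.$$

The integral on the left is $-I$, so $I = - \frac{7 \sqrt{\pi}}{2 a^{\frac{3}{2}}}$.

Setting $a = \frac{3}{4}$:
$$I = - \frac{28 \sqrt{3} \sqrt{\pi}}{9}.$$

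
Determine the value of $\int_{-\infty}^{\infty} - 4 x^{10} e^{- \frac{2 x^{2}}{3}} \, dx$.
$- \frac{229635 \sqrt{6} \sqrt{\pi}}{512}$

Start from the elementary integral
$$J(a) = \int_{-\infty}^{\infty} - 4 e^{- a x^{2}} \, dx = - \frac{4 \sqrt{\pi}}{\sqrt{a}}.$$

Differentiating under the integral sign brings down a factor of $(-x^2)$:
$$\frac{dJ}{da} = \int_{-\infty}^{\infty} 4 x^{2} e^{- a x^{2}} \, dx = \frac{2 \sqrt{\pi}}{a^{\frac{3}{2}}}.$$

Repeating $5$ times in total — each differentiation brings down another $(-x^2)$ — gives
$$\frac{d^{5}J}{da^{5}} = \int_{-\infty}^{\infty} 4 x^{10} e^{- a x^{2}} \, dx = \frac{945 \sqrt{\pi}}{8 a^{\frac{11}{2}}},$$
and the integrand here is $(-1)^{5}$ times the target integrand, so $I = (-1)^{5}\,\frac{d^{5}J}{da^{5}} = - \frac{945 \sqrt{\pi}}{8 a^{\frac{11}{2}}}$.

Setting $a = \frac{2}{3}$:
$$I = - \frac{229635 \sqrt{6} \sqrt{\pi}}{512}.$$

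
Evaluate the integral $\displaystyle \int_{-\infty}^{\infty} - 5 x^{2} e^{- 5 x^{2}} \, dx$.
$- \frac{\sqrt{5} \sqrt{\pi}}{10}$

Begin with the known integral
$$J(a) = \int_{-\infty}^{\infty} - 5 e^{- a x^{2}} \, dx = - \frac{5 \sqrt{\pi}}{\sqrt{a}}.$$

Differentiating under the integral sign brings down a factor of $(-x^2)$:
$$\frac{dJ}{da} = \int_{-\infty}^{\infty} 5 x^{2} e^{- a x^{2}} \, dx = \frac{5 \sqrt{\pi}}{2 a^{\frac{3}{2}}}.$$

The integral on the left is $-I$, so $I = - \frac{5 \sqrt{\pi}}{2 a^{\frac{3}{2}}}$.

Setting $a = 5$:
$$I = - \frac{\sqrt{5} \sqrt{\pi}}{10}.$$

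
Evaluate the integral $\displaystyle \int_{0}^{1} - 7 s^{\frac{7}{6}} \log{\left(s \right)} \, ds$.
$\frac{252}{169}$

Begin with the known integral
$$J(a) = \int_{0}^{1} - 7 s^{a} \, ds = - \frac{7}{a + 1}.$$

Differentiating under the integral sign brings down a factor of $\ln s$:
$$\frac{dJ}{da} = \int_{0}^{1} - 7 s^{a} \log{\left(s \right)} \, ds = \frac{7}{\left(a + 1\right)^{2}}.$$

The integral on the left is $I$, so $I = \frac{7}{\left(a + 1\right)^{2}}$.

Setting $a = \frac{7}{6}$:
$$I = \frac{252}{169}.$$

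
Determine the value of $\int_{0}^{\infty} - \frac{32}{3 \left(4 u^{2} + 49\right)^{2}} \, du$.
$- \frac{4 \pi}{1029}$

Begin with the known result
$$J(a) = \int_{0}^{\infty} - \frac{2}{3 \left(a^{2} + u^{2}\right)} \, du = - \frac{\pi}{3 a}.$$

Differentiating under the integral sign with respect to $a$,
$$\frac{dJ}{da} = \int_{0}^{\infty} \frac{4 a}{3 \left(a^{2} + u^{2}\right)^{2}} \, du = \frac{\pi}{3 a^{2}},$$
so $\int_{0}^{\infty} - \frac{2}{3 \left(a^{2} + u^{2}\right)^{2}} \, du = - \frac{\pi}{6 a^{3}}$.

Setting $a = \frac{7}{2}$:
$$I = - \frac{4 \pi}{1029}.$$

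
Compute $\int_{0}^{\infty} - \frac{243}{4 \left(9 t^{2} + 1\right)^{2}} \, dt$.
$- \frac{81 \pi}{16}$

Start from the standard arctangent integral
$$J(a) = \int_{0}^{\infty} - \frac{3}{4 \left(a^{2} + t^{2}\right)} \, dt = - \frac{3 \pi}{8 a}.$$

Differentiating under the integral sign with respect to $a$,
$$\frac{dJ}{da} = \int_{0}^{\infty} \frac{3 a}{2 \left(a^{2} + t^{2}\right)^{2}} \, dt = \frac{3 \pi}{8 a^{2}},$$
so $\int_{0}^{\infty} - \frac{3}{4 \left(a^{2} + t^{2}\right)^{2}} \, dt = - \frac{3 \pi}{16 a^{3}}$.

Setting $a = \frac{1}{3}$:
$$I = - \frac{81 \pi}{16}.$$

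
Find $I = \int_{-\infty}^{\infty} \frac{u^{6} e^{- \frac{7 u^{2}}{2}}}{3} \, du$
$\frac{5 \sqrt{14} \sqrt{\pi}}{2401}$

Consider the simpler parametrised integral
$$J(a) = \int_{-\infty}^{\infty} \frac{e^{- a u^{2}}}{3} \, du = \frac{\sqrt{\pi}}{3 \sqrt{a}}.$$

Differentiating under the integral sign brings down a factor of $(-u^2)$:
$$\frac{dJ}{da} = \int_{-\infty}^{\infty} - \frac{u^{2} e^{- a u^{2}}}{3} \, du = - \frac{\sqrt{\pi}}{6 a^{\frac{3}{2}}}.$$

Repeating $3$ times in total — each differentiation brings down another $(-u^2)$ — gives
$$\frac{d^{3}J}{da^{3}} = \int_{-\infty}^{\infty} - \frac{u^{6} e^{- a u^{2}}}{3} \, du = - \frac{5 \sqrt{\pi}}{8 a^{\frac{7}{2}}},$$
and the integrand here is $(-1)^{3}$ times the target integrand, so $I = (-1)^{3}\,\frac{d^{3}J}{da^{3}} = \frac{5 \sqrt{\pi}}{8 a^{\frac{7}{2}}}$.

Setting $a = \frac{7}{2}$:
$$I = \frac{5 \sqrt{14} \sqrt{\pi}}{2401}.$$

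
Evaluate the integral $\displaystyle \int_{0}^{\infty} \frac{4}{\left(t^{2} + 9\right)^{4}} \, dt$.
$\frac{5 \pi}{17496}$

Start from the standard arctangent integral
$$J(a) = \int_{0}^{\infty} \frac{4}{a^{2} + t^{2}} \, dt = \frac{2 \pi}{a}.$$

Differentiating under the integral sign with respect to $a$,
$$\frac{dJ}{da} = \int_{0}^{\infty} - \frac{8 a}{\left(a^{2} + t^{2}\right)^{2}} \, dt = - \frac{2 \pi}{a^{2}},$$
so $\int_{0}^{\infty} \frac{4}{\left(a^{2} + t^{2}\right)^{2}} \, dt = \frac{\pi}{a^{3}}$.

Repeating — each differentiation of $1/(t^2+a^2)^j$ produces $-2ja/(t^2+a^2)^{j+1}$ — and dividing through by $-2ja$ at each step yields, after $3$ differentiations in total,
$$\int_{0}^{\infty} \frac{4}{\left(a^{2} + t^{2}\right)^{4}} \, dt = \frac{5 \pi}{8 a^{7}}.$$

Setting $a = 3$:
$$I = \frac{5 \pi}{17496}.$$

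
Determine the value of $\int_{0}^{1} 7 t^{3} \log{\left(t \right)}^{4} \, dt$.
$\frac{21}{128}$

Begin with the known integral
$$J(a) = \int_{0}^{1} 7 t^{a} \, dt = \frac{7}{a + 1}.$$

Differentiating under the integral sign brings down a factor of $\ln t$:
$$\frac{dJ}{da} = \int_{0}^{1} 7 t^{a} \log{\left(t \right)} \, dt = - \frac{7}{\left(a + 1\right)^{2}}.$$

Repeating $4$ times in total — each differentiation brings down another $\ln t$ — gives
$$\frac{d^{4}J}{da^{4}} = \int_{0}^{1} 7 t^{a} \log{\left(t \right)}^{4} \, dt = \frac{168}{\left(a + 1\right)^{5}},$$
and the integrand here is exactly the target integrand, so $I = \frac{168}{\left(a + 1\right)^{5}}$.

Setting $a = 3$:
$$I = \frac{21}{128}.$$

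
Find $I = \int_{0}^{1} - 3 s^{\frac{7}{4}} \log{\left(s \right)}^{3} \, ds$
$\frac{4608}{14641}$

Start from the elementary integral
$$J(a) = \int_{0}^{1} - 3 s^{a} \, ds = - \frac{3}{a + 1}.$$

Differentiating under the integral sign brings down a factor of $\ln s$:
$$\frac{dJ}{da} = \int_{0}^{1} - 3 s^{a} \log{\left(s \right)} \, ds = \frac{3}{\left(a + 1\right)^{2}}.$$

Repeating $3$ times in total — each differentiation brings down another $\ln s$ — gives
$$\frac{d^{3}J}{da^{3}} = \int_{0}^{1} - 3 s^{a} \log{\left(s \right)}^{3} \, ds = \frac{18}{\left(a + 1\right)^{4}},$$
and the integrand here is exactly the target integrand, so $I = \frac{18}{\left(a + 1\right)^{4}}$.

Setting $a = \frac{7}{4}$:
$$I = \frac{4608}{14641}.$$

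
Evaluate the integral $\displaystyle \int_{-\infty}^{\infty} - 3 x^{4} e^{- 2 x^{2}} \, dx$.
$- \frac{9 \sqrt{2} \sqrt{\pi}}{32}$

Start from the elementary integral
$$J(a) = \int_{-\infty}^{\infty} - 3 e^{- a x^{2}} \, dx = - \frac{3 \sqrt{\pi}}{\sqrt{a}}.$$

Differentiating under the integral sign brings down a factor of $(-x^2)$:
$$\frac{dJ}{da} = \int_{-\infty}^{\infty} 3 x^{2} e^{- a x^{2}} \, dx = \frac{3 \sqrt{\pi}}{2 a^{\frac{3}{2}}}.$$

Repeating twice in total — each differentiation brings down another $(-x^2)$ — gives
$$\frac{d^{2}J}{da^{2}} = \int_{-\infty}^{\infty} - 3 x^{4} e^{- a x^{2}} \, dx = - \frac{9 \sqrt{\pi}}{4 a^{\frac{5}{2}}},$$
and the integrand here is exactly the target integrand, so $I = - \frac{9 \sqrt{\pi}}{4 a^{\frac{5}{2}}}$.

Setting $a = 2$:
$$I = - \frac{9 \sqrt{2} \sqrt{\pi}}{32}.$$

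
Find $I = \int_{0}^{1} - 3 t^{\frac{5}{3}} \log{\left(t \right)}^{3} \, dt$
$\frac{729}{2048}$

Start from the elementary integral
$$J(a) = \int_{0}^{1} - 3 t^{a} \, dt = - \frac{3}{a + 1}.$$

Differentiating under the integral sign brings down a factor of $\ln t$:
$$\frac{dJ}{da} = \int_{0}^{1} - 3 t^{a} \log{\left(t \right)} \, dt = \frac{3}{\left(a + 1\right)^{2}}.$$

Repeating $3$ times in total — each differentiation brings down another $\ln t$ — gives
$$\frac{d^{3}J}{da^{3}} = \int_{0}^{1} - 3 t^{a} \log{\left(t \right)}^{3} \, dt = \frac{18}{\left(a + 1\right)^{4}},$$
and the integrand here is exactly the target integrand, so $I = \frac{18}{\left(a + 1\right)^{4}}$.

Setting $a = \frac{5}{3}$:
$$I = \frac{729}{2048}.$$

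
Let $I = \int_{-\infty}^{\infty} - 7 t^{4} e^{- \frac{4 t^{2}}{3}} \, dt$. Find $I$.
$- \frac{189 \sqrt{3} \sqrt{\pi}}{128}$

Consider the simpler parametrised integral
$$J(a) = \int_{-\infty}^{\infty} - 7 e^{- a t^{2}} \, dt = - \frac{7 \sqrt{\pi}}{\sqrt{a}}.$$

Differentiating under the integral sign brings down a factor of $(-t^2)$:
$$\frac{dJ}{da} = \int_{-\infty}^{\infty} 7 t^{2} e^{- a t^{2}} \, dt = \frac{7 \sqrt{\pi}}{2 a^{\frac{3}{2}}}.$$

Repeating twice in total — each differentiation brings down another $(-t^2)$ — gives
$$\frac{d^{2}J}{da^{2}} = \int_{-\infty}^{\infty} - 7 t^{4} e^{- a t^{2}} \, dt = - \frac{21 \sqrt{\pi}}{4 a^{\frac{5}{2}}},$$
and the integrand here is exactly the target integrand, so $I = - \frac{21 \sqrt{\pi}}{4 a^{\frac{5}{2}}}$.

Setting $a = \frac{4}{3}$:
$$I = - \frac{189 \sqrt{3} \sqrt{\pi}}{128}.$$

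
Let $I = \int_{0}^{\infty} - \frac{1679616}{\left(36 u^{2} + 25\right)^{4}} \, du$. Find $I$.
$- \frac{8748 \pi}{15625}$

Begin with the known result
$$J(a) = \int_{0}^{\infty} - \frac{1}{a^{2} + u^{2}} \, du = - \frac{\pi}{2 a}.$$

Differentiating under the integral sign with respect to $a$,
$$\frac{dJ}{da} = \int_{0}^{\infty} \frac{2 a}{\left(a^{2} + u^{2}\right)^{2}} \, du = \frac{\pi}{2 a^{2}},$$
so $\int_{0}^{\infty} - \frac{1}{\left(a^{2} + u^{2}\right)^{2}} \, du = - \frac{\pi}{4 a^{3}}$.

Repeating — each differentiation of $1/(u^2+a^2)^j$ produces $-2ja/(u^2+a^2)^{j+1}$ — and dividing through by $-2ja$ at each step yields, after $3$ differentiations in total,
$$\int_{0}^{\infty} - \frac{1}{\left(a^{2} + u^{2}\right)^{4}} \, du = - \frac{5 \pi}{32 a^{7}}.$$

Setting $a = \frac{5}{6}$:
$$I = - \frac{8748 \pi}{15625}.$$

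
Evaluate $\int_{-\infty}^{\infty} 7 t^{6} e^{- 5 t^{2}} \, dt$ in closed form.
$\frac{21 \sqrt{5} \sqrt{\pi}}{1000}$

Begin with the known integral
$$J(a) = \int_{-\infty}^{\infty} 7 e^{- a t^{2}} \, dt = \frac{7 \sqrt{\pi}}{\sqrt{a}}.$$

Differentiating under the integral sign brings down a factor of $(-t^2)$:
$$\frac{dJ}{da} = \int_{-\infty}^{\infty} - 7 t^{2} e^{- a t^{2}} \, dt = - \frac{7 \sqrt{\pi}}{2 a^{\frac{3}{2}}}.$$

Repeating $3$ times in total — each differentiation brings down another $(-t^2)$ — gives
$$\frac{d^{3}J}{da^{3}} = \int_{-\infty}^{\infty} - 7 t^{6} e^{- a t^{2}} \, dt = - \frac{105 \sqrt{\pi}}{8 a^{\frac{7}{2}}},$$
and the integrand here is $(-1)^{3}$ times the target integrand, so $I = (-1)^{3}\,\frac{d^{3}J}{da^{3}} = \frac{105 \sqrt{\pi}}{8 a^{\frac{7}{2}}}$.

Setting $a = 5$:
$$I = \frac{21 \sqrt{5} \sqrt{\pi}}{1000}.$$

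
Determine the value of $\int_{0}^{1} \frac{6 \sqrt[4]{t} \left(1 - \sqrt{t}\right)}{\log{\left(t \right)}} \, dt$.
$- \log{\left(\frac{117649}{15625} \right)}$

Introduce a parameter $a$ in the exponent: let $I(a) = \int_{0}^{1} \frac{6 \left(\sqrt[4]{t} - t^{a}\right)}{\log{\left(t \right)}} \, dt$.

Since $\dfrac{\partial}{\partial a}\,t^{a} = t^{a} \ln t$, the $\ln t$ in the denominator cancels and
$$\frac{dI}{da} = \int_{0}^{1} -6 t^{a} \, dt = -6 \left[\frac{t^{a+1}}{a+1}\right]_0^1 = - \frac{6}{a + 1}.$$

Integrating with respect to $a$ gives $I(a) = - \log{\left(\frac{4096 \left(a + 1\right)^{6}}{15625} \right)} + C$.

At $a = \frac{1}{4}$ the integrand is identically $0$, so $I(\frac{1}{4}) = 0$. The closed form gives $0$, hence $C = 0$.

Setting $a = \frac{3}{4}$:
$$I = - \log{\left(\frac{117649}{15625} \right)}.$$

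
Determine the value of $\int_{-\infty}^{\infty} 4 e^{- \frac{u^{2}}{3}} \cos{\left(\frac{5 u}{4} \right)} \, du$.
$\frac{4 \sqrt{3} \sqrt{\pi}}{e^{\frac{75}{64}}}$

Define $I(b) = \int_{-\infty}^{\infty} 4 e^{- \frac{u^{2}}{3}} \cos{\left(b u \right)} \, du$.

Differentiating under the integral sign,
$$I'(b) = \int_{-\infty}^{\infty} - 4 u e^{- \frac{u^{2}}{3}} \sin{\left(b u \right)} \, du.$$

Integrate $\int_{-\infty}^{\infty} u \sin(b u)\, e^{- \frac{u^{2}}{3}}\, du$ by parts with $w = \sin(b u)$ and $dv = u\, e^{- \frac{u^{2}}{3}}\, du$, giving $v = - \frac{3 e^{- \frac{u^{2}}{3}}}{2}$. The boundary term vanishes and
$$\int_{-\infty}^{\infty} u \sin(b u)\, e^{- \frac{u^{2}}{3}}\, du = \frac{3 b}{2} \int_{-\infty}^{\infty} \cos(b u)\, e^{- \frac{u^{2}}{3}}\, du,$$
so $I'(b) = - \frac{3 b}{2}\, I(b)$.

This is a separable first-order ODE; solving with the initial condition $I(0) = \int_{-\infty}^{\infty} 4 e^{- \frac{u^{2}}{3}}\,du = 4 \sqrt{3} \sqrt{\pi}$ gives
$$I(b) = 4 \sqrt{3} \sqrt{\pi} e^{- \frac{3 b^{2}}{4}}.$$

Setting $b = \frac{5}{4}$:
$$I = \frac{4 \sqrt{3} \sqrt{\pi}}{e^{\frac{75}{64}}}.$$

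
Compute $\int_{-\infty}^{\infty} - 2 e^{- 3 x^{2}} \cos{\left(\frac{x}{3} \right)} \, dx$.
$- \frac{2 \sqrt{3} \sqrt{\pi}}{3 e^{\frac{1}{108}}}$

Let $b$ denote the cosine frequency and define $I(b) = \int_{-\infty}^{\infty} - 2 e^{- 3 x^{2}} \cos{\left(b x \right)} \, dx$.

Differentiating under the integral sign,
$$I'(b) = \int_{-\infty}^{\infty} 2 x e^{- 3 x^{2}} \sin{\left(b x \right)} \, dx.$$

Integrate $\int_{-\infty}^{\infty} x \sin(b x)\, e^{- 3 x^{2}}\, dx$ by parts with $u = \sin(b x)$ and $dv = x\, e^{- 3 x^{2}}\, dx$, giving $v = - \frac{e^{- 3 x^{2}}}{6}$. The boundary term vanishes and
$$\int_{-\infty}^{\infty} x \sin(b x)\, e^{- 3 x^{2}}\, dx = \frac{b}{6} \int_{-\infty}^{\infty} \cos(b x)\, e^{- 3 x^{2}}\, dx,$$
so $I'(b) = - \frac{b}{6}\, I(b)$.

This is a separable first-order ODE; solving with the initial condition $I(0) = \int_{-\infty}^{\infty} - 2 e^{- 3 x^{2}}\,dx = - \frac{2 \sqrt{3} \sqrt{\pi}}{3}$ gives
$$I(b) = - \frac{2 \sqrt{3} \sqrt{\pi} e^{- \frac{b^{2}}{12}}}{3}.$$

Setting $b = \frac{1}{3}$:
$$I = - \frac{2 \sqrt{3} \sqrt{\pi}}{3 e^{\frac{1}{108}}}.$$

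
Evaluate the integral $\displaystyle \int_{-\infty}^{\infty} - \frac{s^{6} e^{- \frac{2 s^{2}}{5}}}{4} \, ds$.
$- \frac{1875 \sqrt{10} \sqrt{\pi}}{512}$

Consider the simpler parametrised integral
$$J(a) = \int_{-\infty}^{\infty} - \frac{e^{- a s^{2}}}{4} \, ds = - \frac{\sqrt{\pi}}{4 \sqrt{a}}.$$

Differentiating under the integral sign brings down a factor of $(-s^2)$:
$$\frac{dJ}{da} = \int_{-\infty}^{\infty} \frac{s^{2} e^{- a s^{2}}}{4} \, ds = \frac{\sqrt{\pi}}{8 a^{\frac{3}{2}}}.$$

Repeating $3$ times in total — each differentiation brings down another $(-s^2)$ — gives
$$\frac{d^{3}J}{da^{3}} = \int_{-\infty}^{\infty} \frac{s^{6} e^{- a s^{2}}}{4} \, ds = \frac{15 \sqrt{\pi}}{32 a^{\frac{7}{2}}},$$
and the integrand here is $(-1)^{3}$ times the target integrand, so $I = (-1)^{3}\,\frac{d^{3}J}{da^{3}} = - \frac{15 \sqrt{\pi}}{32 a^{\frac{7}{2}}}$.

Setting $a = \frac{2}{5}$:
$$I = - \frac{1875 \sqrt{10} \sqrt{\pi}}{512}.$$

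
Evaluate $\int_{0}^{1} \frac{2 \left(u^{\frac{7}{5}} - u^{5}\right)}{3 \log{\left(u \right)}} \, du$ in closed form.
$\log{\left(\frac{2^{\frac{2}{3}} \sqrt[3]{5}}{5} \right)}$

Consider the one-parameter family: let $I(a) = \int_{0}^{1} \frac{2 \left(u^{\frac{7}{5}} - u^{a}\right)}{3 \log{\left(u \right)}} \, du$.

Since $\dfrac{\partial}{\partial a}\,u^{a} = u^{a} \ln u$, the $\ln u$ in the denominator cancels and
$$\frac{dI}{da} = \int_{0}^{1} - \frac{2}{3} u^{a} \, du = - \frac{2}{3} \left[\frac{u^{a+1}}{a+1}\right]_0^1 = - \frac{2}{3 a + 3}.$$

Integrating with respect to $a$ gives $I(a) = - \frac{2 \log{\left(a + 1 \right)}}{3} - \frac{2 \log{\left(5 \right)}}{3} + \frac{2 \log{\left(12 \right)}}{3} + C$.

At $a = \frac{7}{5}$ the integrand is identically $0$, so $I(\frac{7}{5}) = 0$. The closed form gives $0$, hence $C = 0$.

Setting $a = 5$:
$$I = \log{\left(\frac{2^{\frac{2}{3}} \sqrt[3]{5}}{5} \right)}.$$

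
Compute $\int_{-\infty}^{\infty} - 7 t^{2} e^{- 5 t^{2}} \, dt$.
$- \frac{7 \sqrt{5} \sqrt{\pi}}{50}$

Begin with the known integral
$$J(a) = \int_{-\infty}^{\infty} - 7 e^{- a t^{2}} \, dt = - \frac{7 \sqrt{\pi}}{\sqrt{a}}.$$

Differentiating under the integral sign brings down a factor of $(-t^2)$:
$$\frac{dJ}{da} = \int_{-\infty}^{\infty} 7 t^{2} e^{- a t^{2}} \, dt = \frac{7 \sqrt{\pi}}{2 a^{\frac{3}{2}}}.$$

The integral on the left is $-I$, so $I = - \frac{7 \sqrt{\pi}}{2 a^{\frac{3}{2}}}$.

Setting $a = 5$:
$$I = - \frac{7 \sqrt{5} \sqrt{\pi}}{50}.$$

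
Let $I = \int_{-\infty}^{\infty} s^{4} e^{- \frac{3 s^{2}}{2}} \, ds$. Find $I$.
$\frac{\sqrt{6} \sqrt{\pi}}{9}$

Begin with the known integral
$$J(a) = \int_{-\infty}^{\infty} e^{- a s^{2}} \, ds = \frac{\sqrt{\pi}}{\sqrt{a}}.$$

Differentiating under the integral sign brings down a factor of $(-s^2)$:
$$\frac{dJ}{da} = \int_{-\infty}^{\infty} - s^{2} e^{- a s^{2}} \, ds = - \frac{\sqrt{\pi}}{2 a^{\frac{3}{2}}}.$$

Repeating twice in total — each differentiation brings down another $(-s^2)$ — gives
$$\frac{d^{2}J}{da^{2}} = \int_{-\infty}^{\infty} s^{4} e^{- a s^{2}} \, ds = \frac{3 \sqrt{\pi}}{4 a^{\frac{5}{2}}},$$
and the integrand here is exactly the target integrand, so $I = \frac{3 \sqrt{\pi}}{4 a^{\frac{5}{2}}}$.

Setting $a = \frac{3}{2}$:
$$I = \frac{\sqrt{6} \sqrt{\pi}}{9}.$$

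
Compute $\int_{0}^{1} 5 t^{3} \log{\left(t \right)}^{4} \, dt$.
$\frac{15}{128}$

Start from the elementary integral
$$J(a) = \int_{0}^{1} 5 t^{a} \, dt = \frac{5}{a + 1}.$$

Differentiating under the integral sign brings down a factor of $\ln t$:
$$\frac{dJ}{da} = \int_{0}^{1} 5 t^{a} \log{\left(t \right)} \, dt = - \frac{5}{\left(a + 1\right)^{2}}.$$

Repeating $4$ times in total — each differentiation brings down another $\ln t$ — gives
$$\frac{d^{4}J}{da^{4}} = \int_{0}^{1} 5 t^{a} \log{\left(t \right)}^{4} \, dt = \frac{120}{\left(a + 1\right)^{5}},$$
and the integrand here is exactly the target integrand, so $I = \frac{120}{\left(a + 1\right)^{5}}$.

Setting $a = 3$:
$$I = \frac{15}{128}.$$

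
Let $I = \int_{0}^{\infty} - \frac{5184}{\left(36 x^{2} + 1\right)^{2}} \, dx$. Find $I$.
$- 216 \pi$

Recall the elementary integral
$$J(a) = \int_{0}^{\infty} - \frac{4}{a^{2} + x^{2}} \, dx = - \frac{2 \pi}{a}.$$

Differentiating under the integral sign with respect to $a$,
$$\frac{dJ}{da} = \int_{0}^{\infty} \frac{8 a}{\left(a^{2} + x^{2}\right)^{2}} \, dx = \frac{2 \pi}{a^{2}},$$
so $\int_{0}^{\infty} - \frac{4}{\left(a^{2} + x^{2}\right)^{2}} \, dx = - \frac{\pi}{a^{3}}$.

Setting $a = \frac{1}{6}$:
$$I = - 216 \pi.$$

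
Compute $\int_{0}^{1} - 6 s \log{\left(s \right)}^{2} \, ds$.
$- \frac{3}{2}$

Start from the elementary integral
$$J(a) = \int_{0}^{1} - 6 s^{a} \, ds = - \frac{6}{a + 1}.$$

Differentiating under the integral sign brings down a factor of $\ln s$:
$$\frac{dJ}{da} = \int_{0}^{1} - 6 s^{a} \log{\left(s \right)} \, ds = \frac{6}{\left(a + 1\right)^{2}}.$$

Repeating twice in total — each differentiation brings down another $\ln s$ — gives
$$\frac{d^{2}J}{da^{2}} = \int_{0}^{1} - 6 s^{a} \log{\left(s \right)}^{2} \, ds = - \frac{12}{\left(a + 1\right)^{3}},$$
and the integrand here is exactly the target integrand, so $I = - \frac{12}{\left(a + 1\right)^{3}}$.

Setting $a = 1$:
$$I = - \frac{3}{2}.$$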